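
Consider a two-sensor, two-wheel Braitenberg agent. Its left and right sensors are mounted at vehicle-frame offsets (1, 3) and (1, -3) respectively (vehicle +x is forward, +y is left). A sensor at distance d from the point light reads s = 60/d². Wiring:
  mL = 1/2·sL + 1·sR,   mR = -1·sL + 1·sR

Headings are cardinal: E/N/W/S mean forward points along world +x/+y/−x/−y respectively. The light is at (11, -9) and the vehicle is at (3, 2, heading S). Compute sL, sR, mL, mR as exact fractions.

12/25 60/221 2826/5525 -1152/5525

left sensor world pos  = (6, 1); dL² = 125
right sensor world pos = (0, 1); dR² = 221
sL = 60/125 = 12/25
sR = 60/221 = 60/221
mL = 1/2·sL + 1·sR = 2826/5525
mR = -1·sL + 1·sR = -1152/5525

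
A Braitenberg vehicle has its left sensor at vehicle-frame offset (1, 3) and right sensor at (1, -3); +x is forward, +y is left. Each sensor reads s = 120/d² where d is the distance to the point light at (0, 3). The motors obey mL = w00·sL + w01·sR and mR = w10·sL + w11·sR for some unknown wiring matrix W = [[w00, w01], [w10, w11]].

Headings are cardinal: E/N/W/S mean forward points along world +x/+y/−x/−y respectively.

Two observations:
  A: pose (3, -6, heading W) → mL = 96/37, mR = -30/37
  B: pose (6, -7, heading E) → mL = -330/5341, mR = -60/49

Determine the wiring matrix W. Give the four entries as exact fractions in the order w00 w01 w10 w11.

obs A: pose=(3,-6,W) → sL=30/37, sR=3, mL=96/37, mR=-30/37
obs B: pose=(6,-7,E) → sL=60/49, sR=60/109, mL=-330/5341, mR=-60/49
sensor matrix S = [[30/37, 3], [60/49, 60/109]]; det S = -637740/197617
solve [mL_A; mL_B] = S·[w00; w01] and [mR_A; mR_B] = S·[w10; w11]:
  w00 = -1/2, w01 = 1, w10 = -1, w11 = 0

-1/2 1 -1 0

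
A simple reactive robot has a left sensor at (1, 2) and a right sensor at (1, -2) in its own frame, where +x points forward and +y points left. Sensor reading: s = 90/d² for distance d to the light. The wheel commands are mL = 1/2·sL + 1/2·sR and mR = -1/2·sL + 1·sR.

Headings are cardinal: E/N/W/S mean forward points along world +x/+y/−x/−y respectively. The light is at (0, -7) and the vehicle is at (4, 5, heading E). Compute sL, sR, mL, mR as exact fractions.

left sensor world pos  = (5, 7); dL² = 221
right sensor world pos = (5, 3); dR² = 125
sL = 90/221 = 90/221
sR = 90/125 = 18/25
mL = 1/2·sL + 1/2·sR = 3114/5525
mR = -1/2·sL + 1·sR = 2853/5525

90/221 18/25 3114/5525 2853/5525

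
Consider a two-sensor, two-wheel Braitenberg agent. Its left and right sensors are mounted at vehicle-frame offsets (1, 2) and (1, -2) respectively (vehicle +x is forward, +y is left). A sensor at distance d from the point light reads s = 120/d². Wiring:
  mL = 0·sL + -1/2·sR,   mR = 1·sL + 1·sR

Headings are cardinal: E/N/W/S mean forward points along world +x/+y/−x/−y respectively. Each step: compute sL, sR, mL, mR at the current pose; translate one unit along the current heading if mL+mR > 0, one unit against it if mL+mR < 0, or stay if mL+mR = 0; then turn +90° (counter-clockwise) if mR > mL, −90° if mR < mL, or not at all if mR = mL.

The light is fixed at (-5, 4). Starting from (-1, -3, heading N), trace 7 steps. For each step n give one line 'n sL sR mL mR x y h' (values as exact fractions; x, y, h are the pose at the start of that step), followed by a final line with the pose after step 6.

0 3 5/3 -5/6 14/3 -1 -3 N
1 120/73 24/5 -12/5 2352/365 -1 -2 W
2 60/37 12/5 -6/5 744/185 -2 -2 S
3 120/41 120/97 -60/97 16560/3977 -2 -3 E
4 3 5/3 -5/6 14/3 -1 -3 N
5 120/73 24/5 -12/5 2352/365 -1 -2 W
6 60/37 12/5 -6/5 744/185 -2 -2 S
final -2 -3 E

n=0: pose=(-1,-3,N); sL=3, sR=5/3; mL=-5/6, mR=14/3; mL+mR=23/6 → advance +1; mR−mL=11/2 → turn +1·90°
n=1: pose=(-1,-2,W); sL=120/73, sR=24/5; mL=-12/5, mR=2352/365; mL+mR=1476/365 → advance +1; mR−mL=3228/365 → turn +1·90°
n=2: pose=(-2,-2,S); sL=60/37, sR=12/5; mL=-6/5, mR=744/185; mL+mR=522/185 → advance +1; mR−mL=966/185 → turn +1·90°
n=3: pose=(-2,-3,E); sL=120/41, sR=120/97; mL=-60/97, mR=16560/3977; mL+mR=14100/3977 → advance +1; mR−mL=19020/3977 → turn +1·90°
n=4: pose=(-1,-3,N); sL=3, sR=5/3; mL=-5/6, mR=14/3; mL+mR=23/6 → advance +1; mR−mL=11/2 → turn +1·90°
n=5: pose=(-1,-2,W); sL=120/73, sR=24/5; mL=-12/5, mR=2352/365; mL+mR=1476/365 → advance +1; mR−mL=3228/365 → turn +1·90°
n=6: pose=(-2,-2,S); sL=60/37, sR=12/5; mL=-6/5, mR=744/185; mL+mR=522/185 → advance +1; mR−mL=966/185 → turn +1·90°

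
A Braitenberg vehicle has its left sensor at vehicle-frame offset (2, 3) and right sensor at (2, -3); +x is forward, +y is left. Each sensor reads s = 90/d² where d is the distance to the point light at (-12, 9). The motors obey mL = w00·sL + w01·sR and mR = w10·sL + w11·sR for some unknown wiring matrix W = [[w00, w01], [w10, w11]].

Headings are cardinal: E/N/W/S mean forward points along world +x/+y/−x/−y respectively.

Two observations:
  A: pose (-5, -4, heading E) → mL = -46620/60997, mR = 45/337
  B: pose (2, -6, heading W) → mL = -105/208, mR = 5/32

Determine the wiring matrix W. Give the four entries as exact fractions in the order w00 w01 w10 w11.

obs A: pose=(-5,-4,E) → sL=90/181, sR=90/337, mL=-46620/60997, mR=45/337
obs B: pose=(2,-6,W) → sL=5/26, sR=5/16, mL=-105/208, mR=5/32
sensor matrix S = [[90/181, 90/337], [5/26, 5/16]]; det S = 659925/6343688
solve [mL_A; mL_B] = S·[w00; w01] and [mR_A; mR_B] = S·[w10; w11]:
  w00 = -1, w01 = -1, w10 = 0, w11 = 1/2

-1 -1 0 1/2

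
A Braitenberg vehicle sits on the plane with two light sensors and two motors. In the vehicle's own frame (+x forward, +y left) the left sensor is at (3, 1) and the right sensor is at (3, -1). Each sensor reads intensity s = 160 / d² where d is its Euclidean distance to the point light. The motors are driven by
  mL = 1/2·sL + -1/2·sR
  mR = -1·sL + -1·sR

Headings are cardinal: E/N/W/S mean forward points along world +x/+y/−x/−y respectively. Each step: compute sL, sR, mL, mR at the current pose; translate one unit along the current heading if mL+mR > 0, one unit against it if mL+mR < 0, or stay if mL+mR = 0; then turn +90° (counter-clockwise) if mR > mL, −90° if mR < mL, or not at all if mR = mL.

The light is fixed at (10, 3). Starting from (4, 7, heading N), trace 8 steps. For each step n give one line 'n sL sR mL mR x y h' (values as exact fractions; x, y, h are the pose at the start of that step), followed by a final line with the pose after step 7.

n=0: pose=(4,7,N); sL=80/49, sR=80/37; mL=-480/1813, mR=-6880/1813; mL+mR=-7360/1813 → advance -1; mR−mL=-6400/1813 → turn -1·90°
n=1: pose=(4,6,E); sL=32/5, sR=160/13; mL=-192/65, mR=-1216/65; mL+mR=-1408/65 → advance -1; mR−mL=-1024/65 → turn -1·90°
n=2: pose=(3,6,S); sL=40/9, sR=5/2; mL=35/36, mR=-125/18; mL+mR=-215/36 → advance -1; mR−mL=-95/12 → turn -1·90°
n=3: pose=(3,7,W); sL=160/109, sR=32/25; mL=256/2725, mR=-7488/2725; mL+mR=-7232/2725 → advance -1; mR−mL=-7744/2725 → turn -1·90°
n=4: pose=(4,7,N); sL=80/49, sR=80/37; mL=-480/1813, mR=-6880/1813; mL+mR=-7360/1813 → advance -1; mR−mL=-6400/1813 → turn -1·90°
n=5: pose=(4,6,E); sL=32/5, sR=160/13; mL=-192/65, mR=-1216/65; mL+mR=-1408/65 → advance -1; mR−mL=-1024/65 → turn -1·90°
n=6: pose=(3,6,S); sL=40/9, sR=5/2; mL=35/36, mR=-125/18; mL+mR=-215/36 → advance -1; mR−mL=-95/12 → turn -1·90°
n=7: pose=(3,7,W); sL=160/109, sR=32/25; mL=256/2725, mR=-7488/2725; mL+mR=-7232/2725 → advance -1; mR−mL=-7744/2725 → turn -1·90°

0 80/49 80/37 -480/1813 -6880/1813 4 7 N
1 32/5 160/13 -192/65 -1216/65 4 6 E
2 40/9 5/2 35/36 -125/18 3 6 S
3 160/109 32/25 256/2725 -7488/2725 3 7 W
4 80/49 80/37 -480/1813 -6880/1813 4 7 N
5 32/5 160/13 -192/65 -1216/65 4 6 E
6 40/9 5/2 35/36 -125/18 3 6 S
7 160/109 32/25 256/2725 -7488/2725 3 7 W
final 4 7 N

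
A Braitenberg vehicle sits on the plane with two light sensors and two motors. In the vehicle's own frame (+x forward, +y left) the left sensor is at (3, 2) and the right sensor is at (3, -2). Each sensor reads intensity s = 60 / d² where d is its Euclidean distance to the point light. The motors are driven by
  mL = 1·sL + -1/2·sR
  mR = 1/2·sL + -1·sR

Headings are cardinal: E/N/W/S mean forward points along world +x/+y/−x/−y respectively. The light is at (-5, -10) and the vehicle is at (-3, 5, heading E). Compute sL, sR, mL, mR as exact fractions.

left sensor world pos  = (0, 7); dL² = 314
right sensor world pos = (0, 3); dR² = 194
sL = 60/314 = 30/157
sR = 60/194 = 30/97
mL = 1·sL + -1/2·sR = 555/15229
mR = 1/2·sL + -1·sR = -3255/15229

30/157 30/97 555/15229 -3255/15229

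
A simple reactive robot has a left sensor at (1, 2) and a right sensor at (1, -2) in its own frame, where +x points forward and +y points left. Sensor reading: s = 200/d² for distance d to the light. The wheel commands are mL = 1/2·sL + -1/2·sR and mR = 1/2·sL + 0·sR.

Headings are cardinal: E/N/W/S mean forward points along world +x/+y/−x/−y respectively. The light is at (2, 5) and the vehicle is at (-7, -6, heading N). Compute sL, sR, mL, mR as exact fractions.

left sensor world pos  = (-9, -5); dL² = 221
right sensor world pos = (-5, -5); dR² = 149
sL = 200/221 = 200/221
sR = 200/149 = 200/149
mL = 1/2·sL + -1/2·sR = -7200/32929
mR = 1/2·sL + 0·sR = 100/221

200/221 200/149 -7200/32929 100/221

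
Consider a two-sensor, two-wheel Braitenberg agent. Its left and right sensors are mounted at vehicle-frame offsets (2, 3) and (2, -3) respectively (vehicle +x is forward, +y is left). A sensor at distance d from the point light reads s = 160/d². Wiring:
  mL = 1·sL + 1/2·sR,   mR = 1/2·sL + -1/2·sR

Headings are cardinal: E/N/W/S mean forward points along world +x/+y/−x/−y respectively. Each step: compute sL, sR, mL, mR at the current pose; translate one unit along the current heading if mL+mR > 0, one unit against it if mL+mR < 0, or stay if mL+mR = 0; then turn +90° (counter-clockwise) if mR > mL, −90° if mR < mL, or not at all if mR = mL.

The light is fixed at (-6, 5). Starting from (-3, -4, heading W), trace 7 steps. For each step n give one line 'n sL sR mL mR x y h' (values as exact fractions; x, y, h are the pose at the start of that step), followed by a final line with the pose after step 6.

n=0: pose=(-3,-4,W); sL=32/29, sR=160/37; mL=3504/1073, mR=-1728/1073; mL+mR=48/29 → advance +1; mR−mL=-5232/1073 → turn -1·90°
n=1: pose=(-4,-4,N); sL=16/5, sR=80/37; mL=792/185, mR=96/185; mL+mR=24/5 → advance +1; mR−mL=-696/185 → turn -1·90°
n=2: pose=(-4,-3,E); sL=160/41, sR=160/137; mL=25200/5617, mR=7680/5617; mL+mR=240/41 → advance +1; mR−mL=-17520/5617 → turn -1·90°
n=3: pose=(-3,-3,S); sL=20/17, sR=8/5; mL=168/85, mR=-18/85; mL+mR=30/17 → advance +1; mR−mL=-186/85 → turn -1·90°
n=4: pose=(-3,-4,W); sL=32/29, sR=160/37; mL=3504/1073, mR=-1728/1073; mL+mR=48/29 → advance +1; mR−mL=-5232/1073 → turn -1·90°
n=5: pose=(-4,-4,N); sL=16/5, sR=80/37; mL=792/185, mR=96/185; mL+mR=24/5 → advance +1; mR−mL=-696/185 → turn -1·90°
n=6: pose=(-4,-3,E); sL=160/41, sR=160/137; mL=25200/5617, mR=7680/5617; mL+mR=240/41 → advance +1; mR−mL=-17520/5617 → turn -1·90°

0 32/29 160/37 3504/1073 -1728/1073 -3 -4 W
1 16/5 80/37 792/185 96/185 -4 -4 N
2 160/41 160/137 25200/5617 7680/5617 -4 -3 E
3 20/17 8/5 168/85 -18/85 -3 -3 S
4 32/29 160/37 3504/1073 -1728/1073 -3 -4 W
5 16/5 80/37 792/185 96/185 -4 -4 N
6 160/41 160/137 25200/5617 7680/5617 -4 -3 E
final -3 -3 S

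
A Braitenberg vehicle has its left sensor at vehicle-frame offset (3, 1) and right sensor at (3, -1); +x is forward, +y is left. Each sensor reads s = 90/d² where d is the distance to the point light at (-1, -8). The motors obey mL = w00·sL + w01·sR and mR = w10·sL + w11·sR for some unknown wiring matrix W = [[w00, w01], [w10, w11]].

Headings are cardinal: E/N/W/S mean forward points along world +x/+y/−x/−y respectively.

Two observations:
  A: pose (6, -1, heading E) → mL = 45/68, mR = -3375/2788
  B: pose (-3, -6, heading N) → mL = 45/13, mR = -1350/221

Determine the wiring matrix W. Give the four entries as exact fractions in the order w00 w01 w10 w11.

obs A: pose=(6,-1,E) → sL=45/82, sR=45/68, mL=45/68, mR=-3375/2788
obs B: pose=(-3,-6,N) → sL=45/17, sR=45/13, mL=45/13, mR=-1350/221
sensor matrix S = [[45/82, 45/68], [45/17, 45/13]]; det S = 91125/616148
solve [mL_A; mL_B] = S·[w00; w01] and [mR_A; mR_B] = S·[w10; w11]:
  w00 = 0, w01 = 1, w10 = -1, w11 = -1

0 1 -1 -1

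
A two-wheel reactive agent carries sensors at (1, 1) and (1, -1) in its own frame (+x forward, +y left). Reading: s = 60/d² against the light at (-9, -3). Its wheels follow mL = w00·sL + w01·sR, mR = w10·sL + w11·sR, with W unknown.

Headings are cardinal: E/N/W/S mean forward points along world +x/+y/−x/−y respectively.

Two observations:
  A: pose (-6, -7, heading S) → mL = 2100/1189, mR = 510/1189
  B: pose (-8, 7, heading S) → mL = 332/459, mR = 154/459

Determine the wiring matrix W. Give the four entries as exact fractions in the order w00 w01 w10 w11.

obs A: pose=(-6,-7,S) → sL=60/41, sR=60/29, mL=2100/1189, mR=510/1189
obs B: pose=(-8,7,S) → sL=12/17, sR=20/27, mL=332/459, mR=154/459
sensor matrix S = [[60/41, 60/29], [12/17, 20/27]]; det S = -68480/181917
solve [mL_A; mL_B] = S·[w00; w01] and [mR_A; mR_B] = S·[w10; w11]:
  w00 = 1/2, w01 = 1/2, w10 = 1, w11 = -1/2

1/2 1/2 1 -1/2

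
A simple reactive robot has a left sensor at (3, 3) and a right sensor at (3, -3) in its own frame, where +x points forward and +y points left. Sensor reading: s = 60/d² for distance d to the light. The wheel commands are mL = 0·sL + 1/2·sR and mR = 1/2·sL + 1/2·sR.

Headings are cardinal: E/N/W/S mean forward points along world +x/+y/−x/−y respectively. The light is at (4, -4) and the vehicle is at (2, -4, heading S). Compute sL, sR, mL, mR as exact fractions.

6 30/17 15/17 66/17

left sensor world pos  = (5, -7); dL² = 10
right sensor world pos = (-1, -7); dR² = 34
sL = 60/10 = 6
sR = 60/34 = 30/17
mL = 0·sL + 1/2·sR = 15/17
mR = 1/2·sL + 1/2·sR = 66/17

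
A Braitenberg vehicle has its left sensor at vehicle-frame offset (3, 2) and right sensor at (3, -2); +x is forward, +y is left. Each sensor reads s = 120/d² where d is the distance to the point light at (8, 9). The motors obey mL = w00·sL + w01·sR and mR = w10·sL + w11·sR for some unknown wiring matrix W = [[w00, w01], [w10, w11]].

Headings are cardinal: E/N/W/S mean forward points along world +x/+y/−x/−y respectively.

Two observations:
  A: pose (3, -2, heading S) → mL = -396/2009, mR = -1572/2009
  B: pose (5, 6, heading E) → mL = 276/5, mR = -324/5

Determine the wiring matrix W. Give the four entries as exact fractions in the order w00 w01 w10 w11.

obs A: pose=(3,-2,S) → sL=24/41, sR=24/49, mL=-396/2009, mR=-1572/2009
obs B: pose=(5,6,E) → sL=120, sR=24/5, mL=276/5, mR=-324/5
sensor matrix S = [[24/41, 24/49], [120, 24/5]]; det S = -562176/10045
solve [mL_A; mL_B] = S·[w00; w01] and [mR_A; mR_B] = S·[w10; w11]:
  w00 = 1/2, w01 = -1, w10 = -1/2, w11 = -1

1/2 -1 -1/2 -1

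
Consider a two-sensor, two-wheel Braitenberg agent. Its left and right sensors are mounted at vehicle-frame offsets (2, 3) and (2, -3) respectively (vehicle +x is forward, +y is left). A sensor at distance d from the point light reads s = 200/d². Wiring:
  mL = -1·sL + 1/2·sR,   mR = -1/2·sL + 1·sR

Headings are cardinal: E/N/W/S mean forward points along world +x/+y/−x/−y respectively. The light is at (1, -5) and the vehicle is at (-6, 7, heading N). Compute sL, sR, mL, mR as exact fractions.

25/37 50/53 -400/1961 2375/3922

left sensor world pos  = (-9, 9); dL² = 296
right sensor world pos = (-3, 9); dR² = 212
sL = 200/296 = 25/37
sR = 200/212 = 50/53
mL = -1·sL + 1/2·sR = -400/1961
mR = -1/2·sL + 1·sR = 2375/3922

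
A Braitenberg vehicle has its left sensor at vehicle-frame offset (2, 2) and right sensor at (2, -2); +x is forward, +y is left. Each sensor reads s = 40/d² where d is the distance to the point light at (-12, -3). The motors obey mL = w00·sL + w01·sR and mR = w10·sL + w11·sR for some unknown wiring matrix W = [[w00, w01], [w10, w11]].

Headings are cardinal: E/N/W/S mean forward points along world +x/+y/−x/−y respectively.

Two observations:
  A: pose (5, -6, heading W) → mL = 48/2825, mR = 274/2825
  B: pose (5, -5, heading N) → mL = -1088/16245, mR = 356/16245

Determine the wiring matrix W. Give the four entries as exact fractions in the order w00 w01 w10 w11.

-1 1 -1/2 1

obs A: pose=(5,-6,W) → sL=4/25, sR=20/113, mL=48/2825, mR=274/2825
obs B: pose=(5,-5,N) → sL=8/45, sR=40/361, mL=-1088/16245, mR=356/16245
sensor matrix S = [[4/25, 20/113], [8/45, 40/361]]; det S = -25216/1835685
solve [mL_A; mL_B] = S·[w00; w01] and [mR_A; mR_B] = S·[w10; w11]:
  w00 = -1, w01 = 1, w10 = -1/2, w11 = 1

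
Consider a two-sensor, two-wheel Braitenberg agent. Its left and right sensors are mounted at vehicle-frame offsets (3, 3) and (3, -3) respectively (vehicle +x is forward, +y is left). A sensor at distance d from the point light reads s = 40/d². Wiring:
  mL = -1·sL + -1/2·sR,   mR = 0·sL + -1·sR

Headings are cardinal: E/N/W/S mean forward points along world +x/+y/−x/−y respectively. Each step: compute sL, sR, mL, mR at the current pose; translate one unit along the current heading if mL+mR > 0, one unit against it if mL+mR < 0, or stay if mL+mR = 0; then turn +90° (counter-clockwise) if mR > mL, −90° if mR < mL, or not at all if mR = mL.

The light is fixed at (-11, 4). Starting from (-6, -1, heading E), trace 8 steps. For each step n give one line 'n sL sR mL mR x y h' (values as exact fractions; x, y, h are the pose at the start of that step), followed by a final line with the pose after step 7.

n=0: pose=(-6,-1,E); sL=10/17, sR=5/16; mL=-405/544, mR=-5/16; mL+mR=-575/544 → advance -1; mR−mL=235/544 → turn +1·90°
n=1: pose=(-7,-1,N); sL=8, sR=40/53; mL=-444/53, mR=-40/53; mL+mR=-484/53 → advance -1; mR−mL=404/53 → turn +1·90°
n=2: pose=(-7,-2,W); sL=20/41, sR=4; mL=-102/41, mR=-4; mL+mR=-266/41 → advance -1; mR−mL=-62/41 → turn -1·90°
n=3: pose=(-6,-2,N); sL=40/13, sR=40/73; mL=-3180/949, mR=-40/73; mL+mR=-3700/949 → advance -1; mR−mL=2660/949 → turn +1·90°
n=4: pose=(-6,-3,W); sL=5/13, sR=2; mL=-18/13, mR=-2; mL+mR=-44/13 → advance -1; mR−mL=-8/13 → turn -1·90°
n=5: pose=(-5,-3,N); sL=8/5, sR=40/97; mL=-876/485, mR=-40/97; mL+mR=-1076/485 → advance -1; mR−mL=676/485 → turn +1·90°
n=6: pose=(-5,-4,W); sL=4/13, sR=20/17; mL=-198/221, mR=-20/17; mL+mR=-458/221 → advance -1; mR−mL=-62/221 → turn -1·90°
n=7: pose=(-4,-4,N); sL=40/41, sR=8/25; mL=-1164/1025, mR=-8/25; mL+mR=-1492/1025 → advance -1; mR−mL=836/1025 → turn +1·90°

0 10/17 5/16 -405/544 -5/16 -6 -1 E
1 8 40/53 -444/53 -40/53 -7 -1 N
2 20/41 4 -102/41 -4 -7 -2 W
3 40/13 40/73 -3180/949 -40/73 -6 -2 N
4 5/13 2 -18/13 -2 -6 -3 W
5 8/5 40/97 -876/485 -40/97 -5 -3 N
6 4/13 20/17 -198/221 -20/17 -5 -4 W
7 40/41 8/25 -1164/1025 -8/25 -4 -4 N
final -4 -5 W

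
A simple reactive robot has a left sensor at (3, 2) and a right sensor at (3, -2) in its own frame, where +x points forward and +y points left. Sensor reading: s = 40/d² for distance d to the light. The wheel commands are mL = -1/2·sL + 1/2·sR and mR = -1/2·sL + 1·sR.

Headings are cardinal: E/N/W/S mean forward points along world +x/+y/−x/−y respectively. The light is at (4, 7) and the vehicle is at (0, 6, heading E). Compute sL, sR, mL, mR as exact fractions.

20 4 -8 -6

left sensor world pos  = (3, 8); dL² = 2
right sensor world pos = (3, 4); dR² = 10
sL = 40/2 = 20
sR = 40/10 = 4
mL = -1/2·sL + 1/2·sR = -8
mR = -1/2·sL + 1·sR = -6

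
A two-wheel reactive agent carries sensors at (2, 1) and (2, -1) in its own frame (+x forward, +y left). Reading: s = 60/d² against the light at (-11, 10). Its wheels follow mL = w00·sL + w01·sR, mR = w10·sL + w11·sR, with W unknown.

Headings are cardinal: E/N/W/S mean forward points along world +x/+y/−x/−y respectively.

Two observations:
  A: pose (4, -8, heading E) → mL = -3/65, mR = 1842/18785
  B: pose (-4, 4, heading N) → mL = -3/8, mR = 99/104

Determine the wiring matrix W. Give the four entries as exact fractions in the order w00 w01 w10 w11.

0 -1/2 1/2 1/2

obs A: pose=(4,-8,E) → sL=30/289, sR=6/65, mL=-3/65, mR=1842/18785
obs B: pose=(-4,4,N) → sL=15/13, sR=3/4, mL=-3/8, mR=99/104
sensor matrix S = [[30/289, 6/65], [15/13, 3/4]]; det S = -2799/97682
solve [mL_A; mL_B] = S·[w00; w01] and [mR_A; mR_B] = S·[w10; w11]:
  w00 = 0, w01 = -1/2, w10 = 1/2, w11 = 1/2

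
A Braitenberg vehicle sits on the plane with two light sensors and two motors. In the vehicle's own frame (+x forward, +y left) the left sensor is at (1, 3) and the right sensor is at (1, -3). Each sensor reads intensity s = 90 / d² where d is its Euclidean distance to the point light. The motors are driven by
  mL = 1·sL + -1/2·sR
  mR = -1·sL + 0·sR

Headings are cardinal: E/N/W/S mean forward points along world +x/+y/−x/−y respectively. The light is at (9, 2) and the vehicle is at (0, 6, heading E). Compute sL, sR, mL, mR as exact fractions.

left sensor world pos  = (1, 9); dL² = 113
right sensor world pos = (1, 3); dR² = 65
sL = 90/113 = 90/113
sR = 90/65 = 18/13
mL = 1·sL + -1/2·sR = 153/1469
mR = -1·sL + 0·sR = -90/113

90/113 18/13 153/1469 -90/113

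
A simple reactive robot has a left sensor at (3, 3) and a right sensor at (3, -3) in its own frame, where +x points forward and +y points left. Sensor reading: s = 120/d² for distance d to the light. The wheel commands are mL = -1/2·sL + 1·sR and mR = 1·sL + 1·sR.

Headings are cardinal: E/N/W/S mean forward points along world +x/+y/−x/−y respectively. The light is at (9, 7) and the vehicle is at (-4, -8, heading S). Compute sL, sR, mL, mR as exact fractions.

15/53 6/29 201/3074 753/1537

left sensor world pos  = (-1, -11); dL² = 424
right sensor world pos = (-7, -11); dR² = 580
sL = 120/424 = 15/53
sR = 120/580 = 6/29
mL = -1/2·sL + 1·sR = 201/3074
mR = 1·sL + 1·sR = 753/1537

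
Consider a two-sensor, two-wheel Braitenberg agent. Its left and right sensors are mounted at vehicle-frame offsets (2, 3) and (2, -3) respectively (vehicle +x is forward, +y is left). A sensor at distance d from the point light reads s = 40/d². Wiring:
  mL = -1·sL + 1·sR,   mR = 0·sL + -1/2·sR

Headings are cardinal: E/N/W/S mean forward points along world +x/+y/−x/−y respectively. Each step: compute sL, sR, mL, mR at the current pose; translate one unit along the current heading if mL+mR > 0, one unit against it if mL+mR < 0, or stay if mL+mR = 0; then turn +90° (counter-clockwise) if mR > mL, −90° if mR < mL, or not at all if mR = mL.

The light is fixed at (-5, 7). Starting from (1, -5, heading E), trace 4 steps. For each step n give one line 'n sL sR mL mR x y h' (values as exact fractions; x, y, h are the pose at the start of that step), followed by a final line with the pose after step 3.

n=0: pose=(1,-5,E); sL=8/29, sR=40/289; mL=-1152/8381, mR=-20/289; mL+mR=-1732/8381 → advance -1; mR−mL=572/8381 → turn +1·90°
n=1: pose=(0,-5,N); sL=5/13, sR=10/41; mL=-75/533, mR=-5/41; mL+mR=-140/533 → advance -1; mR−mL=10/533 → turn +1·90°
n=2: pose=(0,-6,W); sL=8/53, sR=40/109; mL=1248/5777, mR=-20/109; mL+mR=188/5777 → advance +1; mR−mL=-2308/5777 → turn -1·90°
n=3: pose=(-1,-6,N); sL=20/61, sR=4/17; mL=-96/1037, mR=-2/17; mL+mR=-218/1037 → advance -1; mR−mL=-26/1037 → turn -1·90°

0 8/29 40/289 -1152/8381 -20/289 1 -5 E
1 5/13 10/41 -75/533 -5/41 0 -5 N
2 8/53 40/109 1248/5777 -20/109 0 -6 W
3 20/61 4/17 -96/1037 -2/17 -1 -6 N
final -1 -7 E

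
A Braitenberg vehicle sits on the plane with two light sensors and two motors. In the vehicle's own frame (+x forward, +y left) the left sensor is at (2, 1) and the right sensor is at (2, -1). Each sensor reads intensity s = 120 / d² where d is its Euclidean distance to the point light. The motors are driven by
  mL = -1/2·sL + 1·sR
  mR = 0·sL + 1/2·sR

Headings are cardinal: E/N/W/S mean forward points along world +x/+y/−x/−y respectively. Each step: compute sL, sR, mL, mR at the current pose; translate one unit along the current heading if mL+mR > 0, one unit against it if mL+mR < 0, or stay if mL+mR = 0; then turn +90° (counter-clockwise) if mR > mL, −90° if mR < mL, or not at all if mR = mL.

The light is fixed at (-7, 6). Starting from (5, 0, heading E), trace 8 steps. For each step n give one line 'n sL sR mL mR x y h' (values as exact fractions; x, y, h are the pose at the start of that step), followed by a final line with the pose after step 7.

n=0: pose=(5,0,E); sL=120/221, sR=24/49; mL=2364/10829, mR=12/49; mL+mR=5016/10829 → advance +1; mR−mL=288/10829 → turn +1·90°
n=1: pose=(6,0,N); sL=3/4, sR=30/53; mL=81/424, mR=15/53; mL+mR=201/424 → advance +1; mR−mL=39/424 → turn +1·90°
n=2: pose=(6,1,W); sL=120/157, sR=120/137; mL=10620/21509, mR=60/137; mL+mR=20040/21509 → advance +1; mR−mL=-1200/21509 → turn -1·90°
n=3: pose=(5,1,N); sL=12/13, sR=60/89; mL=246/1157, mR=30/89; mL+mR=636/1157 → advance +1; mR−mL=144/1157 → turn +1·90°
n=4: pose=(5,2,W); sL=24/25, sR=120/109; mL=1692/2725, mR=60/109; mL+mR=3192/2725 → advance +1; mR−mL=-192/2725 → turn -1·90°
n=5: pose=(4,2,N); sL=15/13, sR=30/37; mL=225/962, mR=15/37; mL+mR=615/962 → advance +1; mR−mL=165/962 → turn +1·90°
n=6: pose=(4,3,W); sL=120/97, sR=24/17; mL=1308/1649, mR=12/17; mL+mR=2472/1649 → advance +1; mR−mL=-144/1649 → turn -1·90°
n=7: pose=(3,3,N); sL=60/41, sR=60/61; mL=630/2501, mR=30/61; mL+mR=1860/2501 → advance +1; mR−mL=600/2501 → turn +1·90°

0 120/221 24/49 2364/10829 12/49 5 0 E
1 3/4 30/53 81/424 15/53 6 0 N
2 120/157 120/137 10620/21509 60/137 6 1 W
3 12/13 60/89 246/1157 30/89 5 1 N
4 24/25 120/109 1692/2725 60/109 5 2 W
5 15/13 30/37 225/962 15/37 4 2 N
6 120/97 24/17 1308/1649 12/17 4 3 W
7 60/41 60/61 630/2501 30/61 3 3 N
final 3 4 W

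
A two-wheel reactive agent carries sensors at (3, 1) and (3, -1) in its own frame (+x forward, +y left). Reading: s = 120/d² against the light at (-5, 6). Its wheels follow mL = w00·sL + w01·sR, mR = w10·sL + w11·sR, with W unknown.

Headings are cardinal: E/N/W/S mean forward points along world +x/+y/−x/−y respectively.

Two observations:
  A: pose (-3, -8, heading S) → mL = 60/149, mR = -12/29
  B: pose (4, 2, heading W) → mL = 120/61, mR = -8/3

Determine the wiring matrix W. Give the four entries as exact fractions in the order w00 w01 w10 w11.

1 0 0 -1

obs A: pose=(-3,-8,S) → sL=60/149, sR=12/29, mL=60/149, mR=-12/29
obs B: pose=(4,2,W) → sL=120/61, sR=8/3, mL=120/61, mR=-8/3
sensor matrix S = [[60/149, 12/29], [120/61, 8/3]]; det S = 68480/263581
solve [mL_A; mL_B] = S·[w00; w01] and [mR_A; mR_B] = S·[w10; w11]:
  w00 = 1, w01 = 0, w10 = 0, w11 = -1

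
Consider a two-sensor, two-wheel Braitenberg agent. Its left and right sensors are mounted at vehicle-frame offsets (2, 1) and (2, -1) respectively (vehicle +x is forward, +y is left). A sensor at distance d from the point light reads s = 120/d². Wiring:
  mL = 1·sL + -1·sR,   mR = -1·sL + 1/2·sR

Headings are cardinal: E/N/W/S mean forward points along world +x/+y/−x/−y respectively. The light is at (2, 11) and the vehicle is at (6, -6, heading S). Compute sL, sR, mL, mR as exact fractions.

left sensor world pos  = (7, -8); dL² = 386
right sensor world pos = (5, -8); dR² = 370
sL = 120/386 = 60/193
sR = 120/370 = 12/37
mL = 1·sL + -1·sR = -96/7141
mR = -1·sL + 1/2·sR = -1062/7141

60/193 12/37 -96/7141 -1062/7141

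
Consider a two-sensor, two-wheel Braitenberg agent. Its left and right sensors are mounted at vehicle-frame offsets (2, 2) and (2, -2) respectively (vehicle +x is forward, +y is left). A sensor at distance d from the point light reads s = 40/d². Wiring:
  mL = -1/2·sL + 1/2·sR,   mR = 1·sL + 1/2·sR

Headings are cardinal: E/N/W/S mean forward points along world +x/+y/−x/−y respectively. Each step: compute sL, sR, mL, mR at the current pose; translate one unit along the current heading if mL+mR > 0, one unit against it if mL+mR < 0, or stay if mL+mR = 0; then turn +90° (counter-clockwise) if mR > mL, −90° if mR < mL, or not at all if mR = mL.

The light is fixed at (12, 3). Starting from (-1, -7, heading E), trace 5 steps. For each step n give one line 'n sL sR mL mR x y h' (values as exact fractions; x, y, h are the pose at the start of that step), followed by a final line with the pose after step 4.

0 8/37 8/53 -64/1961 572/1961 -1 -7 E
1 2/13 10/41 24/533 147/533 0 -7 N
2 40/317 8/49 288/15533 3228/15533 0 -6 W
3 20/121 20/173 -520/20933 4670/20933 -1 -6 S
4 8/37 8/53 -64/1961 572/1961 -1 -7 E
final 0 -7 N

n=0: pose=(-1,-7,E); sL=8/37, sR=8/53; mL=-64/1961, mR=572/1961; mL+mR=508/1961 → advance +1; mR−mL=12/37 → turn +1·90°
n=1: pose=(0,-7,N); sL=2/13, sR=10/41; mL=24/533, mR=147/533; mL+mR=171/533 → advance +1; mR−mL=3/13 → turn +1·90°
n=2: pose=(0,-6,W); sL=40/317, sR=8/49; mL=288/15533, mR=3228/15533; mL+mR=3516/15533 → advance +1; mR−mL=60/317 → turn +1·90°
n=3: pose=(-1,-6,S); sL=20/121, sR=20/173; mL=-520/20933, mR=4670/20933; mL+mR=4150/20933 → advance +1; mR−mL=30/121 → turn +1·90°
n=4: pose=(-1,-7,E); sL=8/37, sR=8/53; mL=-64/1961, mR=572/1961; mL+mR=508/1961 → advance +1; mR−mL=12/37 → turn +1·90°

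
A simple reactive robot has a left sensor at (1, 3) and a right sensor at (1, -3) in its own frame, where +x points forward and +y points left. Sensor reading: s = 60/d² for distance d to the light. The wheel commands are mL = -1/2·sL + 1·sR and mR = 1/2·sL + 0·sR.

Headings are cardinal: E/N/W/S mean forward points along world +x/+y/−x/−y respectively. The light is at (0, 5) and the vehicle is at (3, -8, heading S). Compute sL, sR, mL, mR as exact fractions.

15/58 15/49 1005/5684 15/116

left sensor world pos  = (6, -9); dL² = 232
right sensor world pos = (0, -9); dR² = 196
sL = 60/232 = 15/58
sR = 60/196 = 15/49
mL = -1/2·sL + 1·sR = 1005/5684
mR = 1/2·sL + 0·sR = 15/116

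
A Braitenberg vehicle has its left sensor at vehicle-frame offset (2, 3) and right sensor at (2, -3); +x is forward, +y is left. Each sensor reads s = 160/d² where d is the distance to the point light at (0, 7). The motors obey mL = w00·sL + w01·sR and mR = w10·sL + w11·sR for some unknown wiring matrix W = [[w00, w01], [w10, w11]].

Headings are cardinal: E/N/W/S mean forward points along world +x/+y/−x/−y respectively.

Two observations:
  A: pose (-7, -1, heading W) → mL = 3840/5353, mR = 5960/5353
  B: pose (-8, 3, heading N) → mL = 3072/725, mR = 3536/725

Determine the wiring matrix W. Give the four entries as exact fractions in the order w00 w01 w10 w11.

obs A: pose=(-7,-1,W) → sL=80/101, sR=80/53, mL=3840/5353, mR=5960/5353
obs B: pose=(-8,3,N) → sL=32/25, sR=160/29, mL=3072/725, mR=3536/725
sensor matrix S = [[80/101, 80/53], [32/25, 160/29]]; det S = 1892352/776185
solve [mL_A; mL_B] = S·[w00; w01] and [mR_A; mR_B] = S·[w10; w11]:
  w00 = -1, w01 = 1, w10 = -1/2, w11 = 1

-1 1 -1/2 1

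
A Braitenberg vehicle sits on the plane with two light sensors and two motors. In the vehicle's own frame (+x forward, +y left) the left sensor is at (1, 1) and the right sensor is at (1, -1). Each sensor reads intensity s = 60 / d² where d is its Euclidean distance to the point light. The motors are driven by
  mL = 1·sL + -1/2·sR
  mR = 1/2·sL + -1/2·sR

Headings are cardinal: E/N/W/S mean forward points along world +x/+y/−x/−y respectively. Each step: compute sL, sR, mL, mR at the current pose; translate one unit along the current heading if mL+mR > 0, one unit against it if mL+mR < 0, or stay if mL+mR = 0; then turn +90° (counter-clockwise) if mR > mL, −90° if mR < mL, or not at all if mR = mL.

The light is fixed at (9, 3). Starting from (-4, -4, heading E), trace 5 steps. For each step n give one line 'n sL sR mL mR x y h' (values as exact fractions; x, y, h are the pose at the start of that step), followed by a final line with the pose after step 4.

0 1/3 15/52 59/312 7/312 -4 -4 E
1 12/37 60/233 1686/8621 288/8621 -3 -4 S
2 6/25 30/109 279/2725 -48/2725 -3 -5 W
3 12/49 60/193 846/9457 -312/9457 -4 -5 N
4 1/3 15/52 59/312 7/312 -4 -4 E
final -3 -4 S

n=0: pose=(-4,-4,E); sL=1/3, sR=15/52; mL=59/312, mR=7/312; mL+mR=11/52 → advance +1; mR−mL=-1/6 → turn -1·90°
n=1: pose=(-3,-4,S); sL=12/37, sR=60/233; mL=1686/8621, mR=288/8621; mL+mR=1974/8621 → advance +1; mR−mL=-6/37 → turn -1·90°
n=2: pose=(-3,-5,W); sL=6/25, sR=30/109; mL=279/2725, mR=-48/2725; mL+mR=231/2725 → advance +1; mR−mL=-3/25 → turn -1·90°
n=3: pose=(-4,-5,N); sL=12/49, sR=60/193; mL=846/9457, mR=-312/9457; mL+mR=534/9457 → advance +1; mR−mL=-6/49 → turn -1·90°
n=4: pose=(-4,-4,E); sL=1/3, sR=15/52; mL=59/312, mR=7/312; mL+mR=11/52 → advance +1; mR−mL=-1/6 → turn -1·90°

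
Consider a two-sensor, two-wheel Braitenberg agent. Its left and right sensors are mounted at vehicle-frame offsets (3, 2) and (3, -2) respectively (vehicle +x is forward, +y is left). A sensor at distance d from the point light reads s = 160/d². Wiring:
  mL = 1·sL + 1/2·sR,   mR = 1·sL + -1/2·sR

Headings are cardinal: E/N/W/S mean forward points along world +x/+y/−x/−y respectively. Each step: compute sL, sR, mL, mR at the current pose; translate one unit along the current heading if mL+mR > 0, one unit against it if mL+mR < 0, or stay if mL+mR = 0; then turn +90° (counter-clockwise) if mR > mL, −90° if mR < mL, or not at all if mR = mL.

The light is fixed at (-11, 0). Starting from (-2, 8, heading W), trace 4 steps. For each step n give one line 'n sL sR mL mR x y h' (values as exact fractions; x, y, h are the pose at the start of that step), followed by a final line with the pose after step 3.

0 20/9 20/17 430/153 250/153 -2 8 W
1 160/157 160/221 47920/34697 22800/34697 -3 8 N
2 80/121 16/17 2328/2057 392/2057 -3 9 E
3 160/157 32/17 5232/2669 208/2669 -2 9 S
final -2 8 W

n=0: pose=(-2,8,W); sL=20/9, sR=20/17; mL=430/153, mR=250/153; mL+mR=40/9 → advance +1; mR−mL=-20/17 → turn -1·90°
n=1: pose=(-3,8,N); sL=160/157, sR=160/221; mL=47920/34697, mR=22800/34697; mL+mR=320/157 → advance +1; mR−mL=-160/221 → turn -1·90°
n=2: pose=(-3,9,E); sL=80/121, sR=16/17; mL=2328/2057, mR=392/2057; mL+mR=160/121 → advance +1; mR−mL=-16/17 → turn -1·90°
n=3: pose=(-2,9,S); sL=160/157, sR=32/17; mL=5232/2669, mR=208/2669; mL+mR=320/157 → advance +1; mR−mL=-32/17 → turn -1·90°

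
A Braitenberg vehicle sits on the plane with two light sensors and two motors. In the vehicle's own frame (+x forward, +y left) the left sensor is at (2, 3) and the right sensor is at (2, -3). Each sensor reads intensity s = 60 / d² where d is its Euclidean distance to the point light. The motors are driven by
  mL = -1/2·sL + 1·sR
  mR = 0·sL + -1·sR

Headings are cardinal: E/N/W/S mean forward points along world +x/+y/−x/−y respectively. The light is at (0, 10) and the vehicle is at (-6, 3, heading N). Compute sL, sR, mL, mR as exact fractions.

30/53 30/17 1335/901 -30/17

left sensor world pos  = (-9, 5); dL² = 106
right sensor world pos = (-3, 5); dR² = 34
sL = 60/106 = 30/53
sR = 60/34 = 30/17
mL = -1/2·sL + 1·sR = 1335/901
mR = 0·sL + -1·sR = -30/17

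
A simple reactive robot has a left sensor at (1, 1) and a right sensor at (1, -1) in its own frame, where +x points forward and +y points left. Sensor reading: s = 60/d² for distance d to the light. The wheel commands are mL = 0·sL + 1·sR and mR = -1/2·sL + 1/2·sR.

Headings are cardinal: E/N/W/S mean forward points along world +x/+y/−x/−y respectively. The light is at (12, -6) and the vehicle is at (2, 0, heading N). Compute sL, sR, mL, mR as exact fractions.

left sensor world pos  = (1, 1); dL² = 170
right sensor world pos = (3, 1); dR² = 130
sL = 60/170 = 6/17
sR = 60/130 = 6/13
mL = 0·sL + 1·sR = 6/13
mR = -1/2·sL + 1/2·sR = 12/221

6/17 6/13 6/13 12/221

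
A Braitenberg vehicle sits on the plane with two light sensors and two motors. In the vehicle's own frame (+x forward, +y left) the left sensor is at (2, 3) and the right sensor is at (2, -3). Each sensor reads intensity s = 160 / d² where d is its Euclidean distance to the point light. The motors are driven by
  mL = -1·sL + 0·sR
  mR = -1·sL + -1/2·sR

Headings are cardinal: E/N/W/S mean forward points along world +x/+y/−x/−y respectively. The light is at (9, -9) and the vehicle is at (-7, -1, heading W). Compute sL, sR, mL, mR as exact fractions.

left sensor world pos  = (-9, -4); dL² = 349
right sensor world pos = (-9, 2); dR² = 445
sL = 160/349 = 160/349
sR = 160/445 = 32/89
mL = -1·sL + 0·sR = -160/349
mR = -1·sL + -1/2·sR = -19824/31061

160/349 32/89 -160/349 -19824/31061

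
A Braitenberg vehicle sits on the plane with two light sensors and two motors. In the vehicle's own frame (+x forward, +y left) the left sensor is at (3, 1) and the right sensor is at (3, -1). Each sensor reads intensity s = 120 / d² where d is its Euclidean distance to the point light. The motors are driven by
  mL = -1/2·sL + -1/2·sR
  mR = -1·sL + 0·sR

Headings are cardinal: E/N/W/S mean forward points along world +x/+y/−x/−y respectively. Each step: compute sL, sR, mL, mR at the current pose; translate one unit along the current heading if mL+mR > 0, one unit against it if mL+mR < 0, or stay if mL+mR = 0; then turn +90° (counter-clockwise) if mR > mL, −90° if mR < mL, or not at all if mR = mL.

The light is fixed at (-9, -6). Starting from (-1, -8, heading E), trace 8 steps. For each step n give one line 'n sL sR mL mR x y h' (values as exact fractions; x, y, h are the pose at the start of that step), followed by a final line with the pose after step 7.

n=0: pose=(-1,-8,E); sL=60/61, sR=12/13; mL=-756/793, mR=-60/61; mL+mR=-1536/793 → advance -1; mR−mL=-24/793 → turn -1·90°
n=1: pose=(-2,-8,S); sL=120/89, sR=120/61; mL=-9000/5429, mR=-120/89; mL+mR=-16320/5429 → advance -1; mR−mL=1680/5429 → turn +1·90°
n=2: pose=(-2,-7,E); sL=6/5, sR=15/13; mL=-153/130, mR=-6/5; mL+mR=-309/130 → advance -1; mR−mL=-3/130 → turn -1·90°
n=3: pose=(-3,-7,S); sL=24/13, sR=120/41; mL=-1272/533, mR=-24/13; mL+mR=-2256/533 → advance -1; mR−mL=288/533 → turn +1·90°
n=4: pose=(-3,-6,E); sL=60/41, sR=60/41; mL=-60/41, mR=-60/41; mL+mR=-120/41 → advance -1; mR−mL=0 → turn +0·90°
n=5: pose=(-4,-6,E); sL=24/13, sR=24/13; mL=-24/13, mR=-24/13; mL+mR=-48/13 → advance -1; mR−mL=0 → turn +0·90°
n=6: pose=(-5,-6,E); sL=12/5, sR=12/5; mL=-12/5, mR=-12/5; mL+mR=-24/5 → advance -1; mR−mL=0 → turn +0·90°
n=7: pose=(-6,-6,E); sL=120/37, sR=120/37; mL=-120/37, mR=-120/37; mL+mR=-240/37 → advance -1; mR−mL=0 → turn +0·90°

0 60/61 12/13 -756/793 -60/61 -1 -8 E
1 120/89 120/61 -9000/5429 -120/89 -2 -8 S
2 6/5 15/13 -153/130 -6/5 -2 -7 E
3 24/13 120/41 -1272/533 -24/13 -3 -7 S
4 60/41 60/41 -60/41 -60/41 -3 -6 E
5 24/13 24/13 -24/13 -24/13 -4 -6 E
6 12/5 12/5 -12/5 -12/5 -5 -6 E
7 120/37 120/37 -120/37 -120/37 -6 -6 E
final -7 -6 E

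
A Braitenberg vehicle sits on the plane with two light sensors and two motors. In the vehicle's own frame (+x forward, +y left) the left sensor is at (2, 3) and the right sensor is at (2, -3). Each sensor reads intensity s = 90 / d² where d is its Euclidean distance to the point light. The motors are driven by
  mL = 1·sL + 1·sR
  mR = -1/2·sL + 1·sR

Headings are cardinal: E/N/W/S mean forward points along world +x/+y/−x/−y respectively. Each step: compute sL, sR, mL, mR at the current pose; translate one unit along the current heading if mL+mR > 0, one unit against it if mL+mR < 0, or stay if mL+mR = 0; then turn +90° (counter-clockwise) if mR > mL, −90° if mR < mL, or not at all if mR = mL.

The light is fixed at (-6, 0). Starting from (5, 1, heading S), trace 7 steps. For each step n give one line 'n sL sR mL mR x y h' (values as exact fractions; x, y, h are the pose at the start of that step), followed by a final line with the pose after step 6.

0 90/197 18/13 4716/2561 2961/2561 5 1 S
1 1 1 2 1/2 5 0 W
2 90/53 90/173 20340/9169 -3015/9169 4 0 N
3 9/16 45/74 693/592 387/1184 4 1 E
4 90/197 18/13 4716/2561 2961/2561 5 1 S
5 1 1 2 1/2 5 0 W
6 90/53 90/173 20340/9169 -3015/9169 4 0 N
final 4 1 E

n=0: pose=(5,1,S); sL=90/197, sR=18/13; mL=4716/2561, mR=2961/2561; mL+mR=7677/2561 → advance +1; mR−mL=-135/197 → turn -1·90°
n=1: pose=(5,0,W); sL=1, sR=1; mL=2, mR=1/2; mL+mR=5/2 → advance +1; mR−mL=-3/2 → turn -1·90°
n=2: pose=(4,0,N); sL=90/53, sR=90/173; mL=20340/9169, mR=-3015/9169; mL+mR=17325/9169 → advance +1; mR−mL=-135/53 → turn -1·90°
n=3: pose=(4,1,E); sL=9/16, sR=45/74; mL=693/592, mR=387/1184; mL+mR=1773/1184 → advance +1; mR−mL=-27/32 → turn -1·90°
n=4: pose=(5,1,S); sL=90/197, sR=18/13; mL=4716/2561, mR=2961/2561; mL+mR=7677/2561 → advance +1; mR−mL=-135/197 → turn -1·90°
n=5: pose=(5,0,W); sL=1, sR=1; mL=2, mR=1/2; mL+mR=5/2 → advance +1; mR−mL=-3/2 → turn -1·90°
n=6: pose=(4,0,N); sL=90/53, sR=90/173; mL=20340/9169, mR=-3015/9169; mL+mR=17325/9169 → advance +1; mR−mL=-135/53 → turn -1·90°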